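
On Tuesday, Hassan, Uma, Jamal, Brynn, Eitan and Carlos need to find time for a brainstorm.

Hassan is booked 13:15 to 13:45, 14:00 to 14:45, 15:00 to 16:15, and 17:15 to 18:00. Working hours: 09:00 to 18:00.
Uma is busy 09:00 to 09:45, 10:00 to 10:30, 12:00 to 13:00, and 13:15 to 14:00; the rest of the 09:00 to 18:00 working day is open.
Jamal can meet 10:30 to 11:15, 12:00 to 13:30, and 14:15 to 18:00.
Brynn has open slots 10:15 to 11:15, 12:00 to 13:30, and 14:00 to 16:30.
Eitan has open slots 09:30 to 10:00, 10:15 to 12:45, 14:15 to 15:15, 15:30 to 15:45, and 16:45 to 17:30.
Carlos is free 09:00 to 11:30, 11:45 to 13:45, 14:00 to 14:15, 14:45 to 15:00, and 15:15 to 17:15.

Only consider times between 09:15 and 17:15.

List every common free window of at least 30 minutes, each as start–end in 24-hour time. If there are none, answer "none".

10:30–11:15

Hassan free within 09:00–18:00: 09:00–13:15, 13:45–14:00, 14:45–15:00, 16:15–17:15.
Uma free within 09:00–18:00: 09:45–10:00, 10:30–12:00, 13:00–13:15, 14:00–18:00.
Hassan ∩ Uma: 09:45–10:00, 10:30–12:00, 13:00–13:15, 14:45–15:00, 16:15–17:15.
Hassan ∩ Uma ∩ Jamal: 10:30–11:15, 13:00–13:15, 14:45–15:00, 16:15–17:15.
Hassan ∩ Uma ∩ Jamal ∩ Brynn: 10:30–11:15, 13:00–13:15, 14:45–15:00, 16:15–16:30.
Hassan ∩ Uma ∩ Jamal ∩ Brynn ∩ Eitan: 10:30–11:15, 14:45–15:00.
Hassan ∩ Uma ∩ Jamal ∩ Brynn ∩ Eitan ∩ Carlos: 10:30–11:15, 14:45–15:00.
Restricted to 09:15–17:15: 10:30–11:15, 14:45–15:00.
Windows ≥ 30 min: 10:30–11:15.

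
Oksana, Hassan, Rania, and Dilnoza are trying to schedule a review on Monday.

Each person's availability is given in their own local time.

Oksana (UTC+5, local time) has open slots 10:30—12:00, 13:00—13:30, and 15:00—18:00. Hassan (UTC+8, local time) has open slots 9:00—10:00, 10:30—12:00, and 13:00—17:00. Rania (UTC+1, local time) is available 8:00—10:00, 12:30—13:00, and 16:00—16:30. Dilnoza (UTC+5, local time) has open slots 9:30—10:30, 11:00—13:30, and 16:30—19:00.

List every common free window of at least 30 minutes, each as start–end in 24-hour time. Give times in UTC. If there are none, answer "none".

08:00–08:30

Oksana → UTC: 05:30–07:00, 08:00–08:30, 10:00–13:00.
Hassan → UTC: 01:00–02:00, 02:30–04:00, 05:00–09:00.
Rania → UTC: 07:00–09:00, 11:30–12:00, 15:00–15:30.
Dilnoza → UTC: 04:30–05:30, 06:00–08:30, 11:30–14:00.
Oksana ∩ Hassan: 05:30–07:00, 08:00–08:30.
Oksana ∩ Hassan ∩ Rania: 08:00–08:30.
Oksana ∩ Hassan ∩ Rania ∩ Dilnoza: 08:00–08:30.
Windows ≥ 30 min: 08:00–08:30.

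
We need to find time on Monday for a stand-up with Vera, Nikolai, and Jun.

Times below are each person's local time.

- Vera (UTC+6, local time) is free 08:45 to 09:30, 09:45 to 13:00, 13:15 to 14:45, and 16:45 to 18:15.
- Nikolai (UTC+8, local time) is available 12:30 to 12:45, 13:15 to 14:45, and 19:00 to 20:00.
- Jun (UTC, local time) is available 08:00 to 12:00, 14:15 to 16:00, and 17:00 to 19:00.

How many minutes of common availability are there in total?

Vera → UTC: 02:45–03:30, 03:45–07:00, 07:15–08:45, 10:45–12:15.
Nikolai → UTC: 04:30–04:45, 05:15–06:45, 11:00–12:00.
Jun → UTC: 08:00–12:00, 14:15–16:00, 17:00–19:00.
Vera ∩ Nikolai: 04:30–04:45, 05:15–06:45, 11:00–12:00.
Vera ∩ Nikolai ∩ Jun: 11:00–12:00.
Total common minutes: 60.

60 minutes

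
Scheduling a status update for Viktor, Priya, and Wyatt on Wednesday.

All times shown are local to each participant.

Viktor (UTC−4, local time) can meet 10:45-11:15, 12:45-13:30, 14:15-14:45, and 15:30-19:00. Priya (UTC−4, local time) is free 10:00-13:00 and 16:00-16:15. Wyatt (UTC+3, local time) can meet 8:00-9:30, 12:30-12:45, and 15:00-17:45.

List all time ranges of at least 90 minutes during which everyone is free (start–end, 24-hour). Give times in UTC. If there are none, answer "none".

Viktor → UTC: 14:45–15:15, 16:45–17:30, 18:15–18:45, 19:30–23:00.
Priya → UTC: 14:00–17:00, 20:00–20:15.
Wyatt → UTC: 05:00–06:30, 09:30–09:45, 12:00–14:45.
Viktor ∩ Priya: 14:45–15:15, 16:45–17:00, 20:00–20:15.
Viktor ∩ Priya ∩ Wyatt: (none).
Windows ≥ 90 min: (none).

none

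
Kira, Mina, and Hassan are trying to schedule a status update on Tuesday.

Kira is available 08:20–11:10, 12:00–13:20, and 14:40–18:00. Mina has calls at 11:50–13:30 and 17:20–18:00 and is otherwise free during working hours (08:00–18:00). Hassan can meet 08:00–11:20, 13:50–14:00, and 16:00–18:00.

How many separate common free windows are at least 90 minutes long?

1

Mina free within 08:00–18:00: 08:00–11:50, 13:30–17:20.
Kira ∩ Mina: 08:20–11:10, 14:40–17:20.
Kira ∩ Mina ∩ Hassan: 08:20–11:10, 16:00–17:20.
Windows ≥ 90 min: 08:20–11:10.
That's 1 window.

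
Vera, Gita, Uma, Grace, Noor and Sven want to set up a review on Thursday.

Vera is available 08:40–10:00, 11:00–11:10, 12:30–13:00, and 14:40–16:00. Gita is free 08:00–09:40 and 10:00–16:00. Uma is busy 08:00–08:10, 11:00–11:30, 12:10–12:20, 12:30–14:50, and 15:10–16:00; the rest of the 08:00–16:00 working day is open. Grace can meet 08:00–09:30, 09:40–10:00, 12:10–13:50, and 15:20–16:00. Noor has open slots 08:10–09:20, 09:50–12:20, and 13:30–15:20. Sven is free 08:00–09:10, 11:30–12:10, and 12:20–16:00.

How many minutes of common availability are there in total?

Uma free within 08:00–16:00: 08:10–11:00, 11:30–12:10, 12:20–12:30, 14:50–15:10.
Vera ∩ Gita: 08:40–09:40, 11:00–11:10, 12:30–13:00, 14:40–16:00.
Vera ∩ Gita ∩ Uma: 08:40–09:40, 14:50–15:10.
Vera ∩ Gita ∩ Uma ∩ Grace: 08:40–09:30.
Vera ∩ Gita ∩ Uma ∩ Grace ∩ Noor: 08:40–09:20.
Vera ∩ Gita ∩ Uma ∩ Grace ∩ Noor ∩ Sven: 08:40–09:10.
Total common minutes: 30.

30 minutes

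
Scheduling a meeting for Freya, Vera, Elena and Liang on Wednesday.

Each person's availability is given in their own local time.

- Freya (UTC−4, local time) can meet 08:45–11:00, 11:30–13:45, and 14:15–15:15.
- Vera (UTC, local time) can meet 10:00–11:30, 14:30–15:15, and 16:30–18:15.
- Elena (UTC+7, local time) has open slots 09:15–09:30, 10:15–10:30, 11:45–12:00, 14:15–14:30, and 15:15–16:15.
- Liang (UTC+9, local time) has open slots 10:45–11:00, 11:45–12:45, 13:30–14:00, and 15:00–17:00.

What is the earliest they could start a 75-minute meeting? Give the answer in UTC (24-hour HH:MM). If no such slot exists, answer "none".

Freya → UTC: 12:45–15:00, 15:30–17:45, 18:15–19:15.
Vera → UTC: 10:00–11:30, 14:30–15:15, 16:30–18:15.
Elena → UTC: 02:15–02:30, 03:15–03:30, 04:45–05:00, 07:15–07:30, 08:15–09:15.
Liang → UTC: 01:45–02:00, 02:45–03:45, 04:30–05:00, 06:00–08:00.
Freya ∩ Vera: 14:30–15:00, 16:30–17:45.
Freya ∩ Vera ∩ Elena: (none).
Freya ∩ Vera ∩ Elena ∩ Liang: (none).
Windows ≥ 75 min: (none).

none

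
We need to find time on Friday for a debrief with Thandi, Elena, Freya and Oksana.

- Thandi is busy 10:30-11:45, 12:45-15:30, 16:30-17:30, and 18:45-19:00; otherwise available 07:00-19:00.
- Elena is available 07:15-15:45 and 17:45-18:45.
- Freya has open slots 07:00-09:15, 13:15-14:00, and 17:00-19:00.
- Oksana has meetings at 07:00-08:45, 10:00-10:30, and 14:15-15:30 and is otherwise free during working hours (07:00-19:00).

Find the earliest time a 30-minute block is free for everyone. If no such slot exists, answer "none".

08:45

Thandi free within 07:00–19:00: 07:00–10:30, 11:45–12:45, 15:30–16:30, 17:30–18:45.
Oksana free within 07:00–19:00: 08:45–10:00, 10:30–14:15, 15:30–19:00.
Thandi ∩ Elena: 07:15–10:30, 11:45–12:45, 15:30–15:45, 17:45–18:45.
Thandi ∩ Elena ∩ Freya: 07:15–09:15, 17:45–18:45.
Thandi ∩ Elena ∩ Freya ∩ Oksana: 08:45–09:15, 17:45–18:45.
Windows ≥ 30 min: 08:45–09:15, 17:45–18:45.
Earliest such window starts at 08:45.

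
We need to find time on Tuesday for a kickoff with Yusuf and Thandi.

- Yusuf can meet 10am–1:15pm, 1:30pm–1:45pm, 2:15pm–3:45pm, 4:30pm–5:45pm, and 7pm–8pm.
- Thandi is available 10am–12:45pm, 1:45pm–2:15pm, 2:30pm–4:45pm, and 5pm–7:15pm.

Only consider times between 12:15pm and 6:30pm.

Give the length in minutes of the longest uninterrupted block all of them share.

75 minutes

Yusuf ∩ Thandi: 10:00–12:45, 14:30–15:45, 16:30–16:45, 17:00–17:45, 19:00–19:15.
Restricted to 12:15–18:30: 12:15–12:45, 14:30–15:45, 16:30–16:45, 17:00–17:45.
Common window lengths: 30, 75, 15, 45 min; longest is 75.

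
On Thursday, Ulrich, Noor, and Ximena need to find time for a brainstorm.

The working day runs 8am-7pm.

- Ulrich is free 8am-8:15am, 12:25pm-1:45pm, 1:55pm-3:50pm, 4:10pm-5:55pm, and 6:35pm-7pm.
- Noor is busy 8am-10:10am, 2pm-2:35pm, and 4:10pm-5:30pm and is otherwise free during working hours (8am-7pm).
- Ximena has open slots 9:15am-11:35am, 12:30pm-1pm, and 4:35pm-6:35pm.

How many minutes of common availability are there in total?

Noor free within 08:00–19:00: 10:10–14:00, 14:35–16:10, 17:30–19:00.
Ulrich ∩ Noor: 12:25–13:45, 13:55–14:00, 14:35–15:50, 17:30–17:55, 18:35–19:00.
Ulrich ∩ Noor ∩ Ximena: 12:30–13:00, 17:30–17:55.
Total common minutes: 30 + 25 = 55.

55 minutes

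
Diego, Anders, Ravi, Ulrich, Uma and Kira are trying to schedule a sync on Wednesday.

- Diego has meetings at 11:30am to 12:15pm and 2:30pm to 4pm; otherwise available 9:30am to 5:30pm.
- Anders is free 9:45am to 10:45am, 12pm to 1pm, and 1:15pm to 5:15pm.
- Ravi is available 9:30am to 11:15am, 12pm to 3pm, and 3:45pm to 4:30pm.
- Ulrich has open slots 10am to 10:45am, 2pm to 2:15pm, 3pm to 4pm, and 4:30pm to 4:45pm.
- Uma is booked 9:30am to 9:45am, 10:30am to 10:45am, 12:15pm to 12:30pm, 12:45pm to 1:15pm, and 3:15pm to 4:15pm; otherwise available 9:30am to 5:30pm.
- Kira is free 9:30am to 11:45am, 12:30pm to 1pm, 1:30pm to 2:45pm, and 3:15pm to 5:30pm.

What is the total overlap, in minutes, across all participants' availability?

Diego free within 09:30–17:30: 09:30–11:30, 12:15–14:30, 16:00–17:30.
Uma free within 09:30–17:30: 09:45–10:30, 10:45–12:15, 12:30–12:45, 13:15–15:15, 16:15–17:30.
Diego ∩ Anders: 09:45–10:45, 12:15–13:00, 13:15–14:30, 16:00–17:15.
Diego ∩ Anders ∩ Ravi: 09:45–10:45, 12:15–13:00, 13:15–14:30, 16:00–16:30.
Diego ∩ Anders ∩ Ravi ∩ Ulrich: 10:00–10:45, 14:00–14:15.
Diego ∩ Anders ∩ Ravi ∩ Ulrich ∩ Uma: 10:00–10:30, 14:00–14:15.
Diego ∩ Anders ∩ Ravi ∩ Ulrich ∩ Uma ∩ Kira: 10:00–10:30, 14:00–14:15.
Total common minutes: 30 + 15 = 45.

45 minutes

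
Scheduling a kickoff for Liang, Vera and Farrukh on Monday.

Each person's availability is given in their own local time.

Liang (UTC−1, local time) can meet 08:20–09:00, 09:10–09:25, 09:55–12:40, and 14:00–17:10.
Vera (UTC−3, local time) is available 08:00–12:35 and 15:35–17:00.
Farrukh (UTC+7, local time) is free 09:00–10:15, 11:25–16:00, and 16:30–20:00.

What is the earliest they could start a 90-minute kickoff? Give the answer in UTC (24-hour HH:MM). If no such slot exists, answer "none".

Liang → UTC: 09:20–10:00, 10:10–10:25, 10:55–13:40, 15:00–18:10.
Vera → UTC: 11:00–15:35, 18:35–20:00.
Farrukh → UTC: 02:00–03:15, 04:25–09:00, 09:30–13:00.
Liang ∩ Vera: 11:00–13:40, 15:00–15:35.
Liang ∩ Vera ∩ Farrukh: 11:00–13:00.
Windows ≥ 90 min: 11:00–13:00.
Earliest such window starts at 11:00.

11:00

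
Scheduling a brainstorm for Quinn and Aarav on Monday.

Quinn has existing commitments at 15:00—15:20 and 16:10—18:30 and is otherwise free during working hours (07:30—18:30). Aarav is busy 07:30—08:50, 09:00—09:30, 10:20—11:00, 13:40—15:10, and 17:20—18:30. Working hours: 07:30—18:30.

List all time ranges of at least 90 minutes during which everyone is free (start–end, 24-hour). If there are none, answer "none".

Quinn free within 07:30–18:30: 07:30–15:00, 15:20–16:10.
Aarav free within 07:30–18:30: 08:50–09:00, 09:30–10:20, 11:00–13:40, 15:10–17:20.
Quinn ∩ Aarav: 08:50–09:00, 09:30–10:20, 11:00–13:40, 15:20–16:10.
Windows ≥ 90 min: 11:00–13:40.

11:00–13:40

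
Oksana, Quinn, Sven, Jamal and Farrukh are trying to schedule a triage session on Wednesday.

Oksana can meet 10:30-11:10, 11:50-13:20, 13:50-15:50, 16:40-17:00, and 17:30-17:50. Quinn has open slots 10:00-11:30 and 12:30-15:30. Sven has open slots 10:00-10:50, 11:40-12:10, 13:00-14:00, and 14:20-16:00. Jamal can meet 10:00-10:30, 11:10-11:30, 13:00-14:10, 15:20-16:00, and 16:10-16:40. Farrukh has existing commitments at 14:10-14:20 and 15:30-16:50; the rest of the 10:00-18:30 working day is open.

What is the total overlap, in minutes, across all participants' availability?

40 minutes

Farrukh free within 10:00–18:30: 10:00–14:10, 14:20–15:30, 16:50–18:30.
Oksana ∩ Quinn: 10:30–11:10, 12:30–13:20, 13:50–15:30.
Oksana ∩ Quinn ∩ Sven: 10:30–10:50, 13:00–13:20, 13:50–14:00, 14:20–15:30.
Oksana ∩ Quinn ∩ Sven ∩ Jamal: 13:00–13:20, 13:50–14:00, 15:20–15:30.
Oksana ∩ Quinn ∩ Sven ∩ Jamal ∩ Farrukh: 13:00–13:20, 13:50–14:00, 15:20–15:30.
Total common minutes: 20 + 10 + 10 = 40.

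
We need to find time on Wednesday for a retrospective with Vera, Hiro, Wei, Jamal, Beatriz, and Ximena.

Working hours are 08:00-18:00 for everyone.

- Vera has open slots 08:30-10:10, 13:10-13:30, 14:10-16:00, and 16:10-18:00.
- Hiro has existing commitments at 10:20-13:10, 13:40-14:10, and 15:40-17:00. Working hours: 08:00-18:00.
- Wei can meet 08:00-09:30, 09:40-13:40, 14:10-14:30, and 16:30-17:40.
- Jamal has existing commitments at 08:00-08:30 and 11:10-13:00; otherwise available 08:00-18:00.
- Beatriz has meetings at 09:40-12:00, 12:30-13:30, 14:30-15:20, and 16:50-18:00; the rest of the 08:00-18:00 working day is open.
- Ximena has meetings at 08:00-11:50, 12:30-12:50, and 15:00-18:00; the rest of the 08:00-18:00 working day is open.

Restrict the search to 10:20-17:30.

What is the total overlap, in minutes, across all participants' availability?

Hiro free within 08:00–18:00: 08:00–10:20, 13:10–13:40, 14:10–15:40, 17:00–18:00.
Jamal free within 08:00–18:00: 08:30–11:10, 13:00–18:00.
Beatriz free within 08:00–18:00: 08:00–09:40, 12:00–12:30, 13:30–14:30, 15:20–16:50.
Ximena free within 08:00–18:00: 11:50–12:30, 12:50–15:00.
Vera ∩ Hiro: 08:30–10:10, 13:10–13:30, 14:10–15:40, 17:00–18:00.
Vera ∩ Hiro ∩ Wei: 08:30–09:30, 09:40–10:10, 13:10–13:30, 14:10–14:30, 17:00–17:40.
Vera ∩ Hiro ∩ Wei ∩ Jamal: 08:30–09:30, 09:40–10:10, 13:10–13:30, 14:10–14:30, 17:00–17:40.
Vera ∩ Hiro ∩ Wei ∩ Jamal ∩ Beatriz: 08:30–09:30, 14:10–14:30.
Vera ∩ Hiro ∩ Wei ∩ Jamal ∩ Beatriz ∩ Ximena: 14:10–14:30.
Restricted to 10:20–17:30: 14:10–14:30.
Total common minutes: 20.

20 minutes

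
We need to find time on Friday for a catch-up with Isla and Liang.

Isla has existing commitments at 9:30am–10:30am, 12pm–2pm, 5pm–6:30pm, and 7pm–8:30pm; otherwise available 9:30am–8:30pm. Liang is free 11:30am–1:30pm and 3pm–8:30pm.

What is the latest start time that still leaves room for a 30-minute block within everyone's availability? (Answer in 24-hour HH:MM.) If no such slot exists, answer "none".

Isla free within 09:30–20:30: 10:30–12:00, 14:00–17:00, 18:30–19:00.
Isla ∩ Liang: 11:30–12:00, 15:00–17:00, 18:30–19:00.
Windows ≥ 30 min: 11:30–12:00, 15:00–17:00, 18:30–19:00.
Latest start in the last window 18:30–19:00 is 19:00 − 30 min = 18:30.

18:30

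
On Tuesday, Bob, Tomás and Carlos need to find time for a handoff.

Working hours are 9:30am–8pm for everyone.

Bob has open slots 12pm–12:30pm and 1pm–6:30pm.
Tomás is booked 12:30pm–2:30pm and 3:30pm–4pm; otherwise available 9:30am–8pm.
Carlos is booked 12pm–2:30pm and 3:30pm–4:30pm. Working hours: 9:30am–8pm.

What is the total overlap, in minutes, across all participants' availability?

Tomás free within 09:30–20:00: 09:30–12:30, 14:30–15:30, 16:00–20:00.
Carlos free within 09:30–20:00: 09:30–12:00, 14:30–15:30, 16:30–20:00.
Bob ∩ Tomás: 12:00–12:30, 14:30–15:30, 16:00–18:30.
Bob ∩ Tomás ∩ Carlos: 14:30–15:30, 16:30–18:30.
Total common minutes: 60 + 120 = 180.

180 minutes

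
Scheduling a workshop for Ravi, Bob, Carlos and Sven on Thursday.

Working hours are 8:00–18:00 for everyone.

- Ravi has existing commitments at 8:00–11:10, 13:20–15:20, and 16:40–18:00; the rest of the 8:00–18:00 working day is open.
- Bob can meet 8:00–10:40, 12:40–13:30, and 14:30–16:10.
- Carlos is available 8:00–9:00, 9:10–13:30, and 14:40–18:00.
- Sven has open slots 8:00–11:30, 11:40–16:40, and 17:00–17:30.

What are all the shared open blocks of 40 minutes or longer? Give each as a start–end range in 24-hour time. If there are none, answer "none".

12:40–13:20, 15:20–16:10

Ravi free within 08:00–18:00: 11:10–13:20, 15:20–16:40.
Ravi ∩ Bob: 12:40–13:20, 15:20–16:10.
Ravi ∩ Bob ∩ Carlos: 12:40–13:20, 15:20–16:10.
Ravi ∩ Bob ∩ Carlos ∩ Sven: 12:40–13:20, 15:20–16:10.
Windows ≥ 40 min: 12:40–13:20, 15:20–16:10.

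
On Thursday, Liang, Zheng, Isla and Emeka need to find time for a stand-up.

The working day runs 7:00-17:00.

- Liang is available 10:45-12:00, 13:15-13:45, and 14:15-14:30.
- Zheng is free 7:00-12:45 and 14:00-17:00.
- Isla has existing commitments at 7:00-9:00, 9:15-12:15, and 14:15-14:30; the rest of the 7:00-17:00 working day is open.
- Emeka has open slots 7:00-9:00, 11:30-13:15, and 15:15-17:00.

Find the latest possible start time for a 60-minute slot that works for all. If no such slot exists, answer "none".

Isla free within 07:00–17:00: 09:00–09:15, 12:15–14:15, 14:30–17:00.
Liang ∩ Zheng: 10:45–12:00, 14:15–14:30.
Liang ∩ Zheng ∩ Isla: (none).
Liang ∩ Zheng ∩ Isla ∩ Emeka: (none).
Windows ≥ 60 min: (none).

none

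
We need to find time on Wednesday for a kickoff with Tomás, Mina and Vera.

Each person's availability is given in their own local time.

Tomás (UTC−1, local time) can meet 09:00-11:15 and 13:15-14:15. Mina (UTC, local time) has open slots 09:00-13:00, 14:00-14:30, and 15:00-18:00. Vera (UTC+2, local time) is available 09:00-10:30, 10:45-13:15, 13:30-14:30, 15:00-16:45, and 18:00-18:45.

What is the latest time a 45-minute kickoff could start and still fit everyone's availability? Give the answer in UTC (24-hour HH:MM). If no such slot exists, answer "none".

11:30

Tomás → UTC: 10:00–12:15, 14:15–15:15.
Mina → UTC: 09:00–13:00, 14:00–14:30, 15:00–18:00.
Vera → UTC: 07:00–08:30, 08:45–11:15, 11:30–12:30, 13:00–14:45, 16:00–16:45.
Tomás ∩ Mina: 10:00–12:15, 14:15–14:30, 15:00–15:15.
Tomás ∩ Mina ∩ Vera: 10:00–11:15, 11:30–12:15, 14:15–14:30.
Windows ≥ 45 min: 10:00–11:15, 11:30–12:15.
Latest start in the last window 11:30–12:15 is 12:15 − 45 min = 11:30.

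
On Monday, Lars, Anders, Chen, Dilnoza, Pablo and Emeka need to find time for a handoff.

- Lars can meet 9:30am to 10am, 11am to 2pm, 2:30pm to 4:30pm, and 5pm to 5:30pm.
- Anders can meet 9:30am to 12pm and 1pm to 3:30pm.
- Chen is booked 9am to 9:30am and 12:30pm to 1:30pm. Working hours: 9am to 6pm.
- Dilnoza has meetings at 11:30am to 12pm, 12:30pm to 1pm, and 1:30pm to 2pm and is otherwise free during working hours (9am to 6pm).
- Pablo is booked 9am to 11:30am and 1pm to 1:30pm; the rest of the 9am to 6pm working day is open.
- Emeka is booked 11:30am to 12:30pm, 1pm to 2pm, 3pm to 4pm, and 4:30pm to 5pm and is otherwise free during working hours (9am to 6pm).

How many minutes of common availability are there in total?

Chen free within 09:00–18:00: 09:30–12:30, 13:30–18:00.
Dilnoza free within 09:00–18:00: 09:00–11:30, 12:00–12:30, 13:00–13:30, 14:00–18:00.
Pablo free within 09:00–18:00: 11:30–13:00, 13:30–18:00.
Emeka free within 09:00–18:00: 09:00–11:30, 12:30–13:00, 14:00–15:00, 16:00–16:30, 17:00–18:00.
Lars ∩ Anders: 09:30–10:00, 11:00–12:00, 13:00–14:00, 14:30–15:30.
Lars ∩ Anders ∩ Chen: 09:30–10:00, 11:00–12:00, 13:30–14:00, 14:30–15:30.
Lars ∩ Anders ∩ Chen ∩ Dilnoza: 09:30–10:00, 11:00–11:30, 14:30–15:30.
Lars ∩ Anders ∩ Chen ∩ Dilnoza ∩ Pablo: 14:30–15:30.
Lars ∩ Anders ∩ Chen ∩ Dilnoza ∩ Pablo ∩ Emeka: 14:30–15:00.
Total common minutes: 30.

30 minutes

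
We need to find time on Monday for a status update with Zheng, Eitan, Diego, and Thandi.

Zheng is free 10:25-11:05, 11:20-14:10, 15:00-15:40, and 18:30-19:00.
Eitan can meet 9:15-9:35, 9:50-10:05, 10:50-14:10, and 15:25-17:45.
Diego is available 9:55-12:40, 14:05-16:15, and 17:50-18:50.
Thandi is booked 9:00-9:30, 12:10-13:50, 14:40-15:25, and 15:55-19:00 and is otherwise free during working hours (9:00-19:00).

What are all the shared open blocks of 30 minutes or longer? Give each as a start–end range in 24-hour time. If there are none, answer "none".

Thandi free within 09:00–19:00: 09:30–12:10, 13:50–14:40, 15:25–15:55.
Zheng ∩ Eitan: 10:50–11:05, 11:20–14:10, 15:25–15:40.
Zheng ∩ Eitan ∩ Diego: 10:50–11:05, 11:20–12:40, 14:05–14:10, 15:25–15:40.
Zheng ∩ Eitan ∩ Diego ∩ Thandi: 10:50–11:05, 11:20–12:10, 14:05–14:10, 15:25–15:40.
Windows ≥ 30 min: 11:20–12:10.

11:20–12:10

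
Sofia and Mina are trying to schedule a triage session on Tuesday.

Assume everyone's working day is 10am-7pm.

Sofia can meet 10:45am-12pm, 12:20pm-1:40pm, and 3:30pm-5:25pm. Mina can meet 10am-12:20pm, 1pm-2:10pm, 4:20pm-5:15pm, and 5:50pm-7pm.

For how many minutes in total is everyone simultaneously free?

Sofia ∩ Mina: 10:45–12:00, 13:00–13:40, 16:20–17:15.
Total common minutes: 75 + 40 + 55 = 170.

170 minutes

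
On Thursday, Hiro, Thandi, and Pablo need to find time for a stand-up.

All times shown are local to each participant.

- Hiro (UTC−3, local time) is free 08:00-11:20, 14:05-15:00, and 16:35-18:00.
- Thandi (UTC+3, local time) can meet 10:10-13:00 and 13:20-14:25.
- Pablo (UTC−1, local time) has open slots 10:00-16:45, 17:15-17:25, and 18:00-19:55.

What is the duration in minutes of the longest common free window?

Hiro → UTC: 11:00–14:20, 17:05–18:00, 19:35–21:00.
Thandi → UTC: 07:10–10:00, 10:20–11:25.
Pablo → UTC: 11:00–17:45, 18:15–18:25, 19:00–20:55.
Hiro ∩ Thandi: 11:00–11:25.
Hiro ∩ Thandi ∩ Pablo: 11:00–11:25.
Single common window of 25 minutes.

25 minutes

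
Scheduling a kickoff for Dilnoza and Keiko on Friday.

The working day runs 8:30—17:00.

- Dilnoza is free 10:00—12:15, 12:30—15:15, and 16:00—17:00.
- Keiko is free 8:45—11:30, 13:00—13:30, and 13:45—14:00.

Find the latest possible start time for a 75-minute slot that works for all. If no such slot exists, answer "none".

Dilnoza ∩ Keiko: 10:00–11:30, 13:00–13:30, 13:45–14:00.
Windows ≥ 75 min: 10:00–11:30.
Latest start in the last window 10:00–11:30 is 11:30 − 75 min = 10:15.

10:15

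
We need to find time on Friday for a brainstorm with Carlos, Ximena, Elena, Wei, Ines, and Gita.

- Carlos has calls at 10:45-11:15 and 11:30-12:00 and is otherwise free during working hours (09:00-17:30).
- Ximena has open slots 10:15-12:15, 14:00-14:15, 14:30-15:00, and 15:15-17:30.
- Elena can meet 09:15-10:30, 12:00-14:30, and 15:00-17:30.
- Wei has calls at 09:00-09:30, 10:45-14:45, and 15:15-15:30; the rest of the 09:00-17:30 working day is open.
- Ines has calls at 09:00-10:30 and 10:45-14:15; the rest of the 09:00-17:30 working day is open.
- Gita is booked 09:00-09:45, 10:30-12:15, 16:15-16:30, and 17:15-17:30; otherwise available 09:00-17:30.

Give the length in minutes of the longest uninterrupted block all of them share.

Carlos free within 09:00–17:30: 09:00–10:45, 11:15–11:30, 12:00–17:30.
Wei free within 09:00–17:30: 09:30–10:45, 14:45–15:15, 15:30–17:30.
Ines free within 09:00–17:30: 10:30–10:45, 14:15–17:30.
Gita free within 09:00–17:30: 09:45–10:30, 12:15–16:15, 16:30–17:15.
Carlos ∩ Ximena: 10:15–10:45, 11:15–11:30, 12:00–12:15, 14:00–14:15, 14:30–15:00, 15:15–17:30.
Carlos ∩ Ximena ∩ Elena: 10:15–10:30, 12:00–12:15, 14:00–14:15, 15:15–17:30.
Carlos ∩ Ximena ∩ Elena ∩ Wei: 10:15–10:30, 15:30–17:30.
Carlos ∩ Ximena ∩ Elena ∩ Wei ∩ Ines: 15:30–17:30.
Carlos ∩ Ximena ∩ Elena ∩ Wei ∩ Ines ∩ Gita: 15:30–16:15, 16:30–17:15.
Common window lengths: 45, 45 min; longest is 45.

45 minutes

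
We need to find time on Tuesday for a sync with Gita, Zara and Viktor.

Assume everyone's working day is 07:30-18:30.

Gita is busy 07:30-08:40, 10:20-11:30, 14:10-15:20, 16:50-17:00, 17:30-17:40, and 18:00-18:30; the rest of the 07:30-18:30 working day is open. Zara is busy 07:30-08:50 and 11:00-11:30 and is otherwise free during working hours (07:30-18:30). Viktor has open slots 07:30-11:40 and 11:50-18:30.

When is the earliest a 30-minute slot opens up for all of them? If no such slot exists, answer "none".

08:50

Gita free within 07:30–18:30: 08:40–10:20, 11:30–14:10, 15:20–16:50, 17:00–17:30, 17:40–18:00.
Zara free within 07:30–18:30: 08:50–11:00, 11:30–18:30.
Gita ∩ Zara: 08:50–10:20, 11:30–14:10, 15:20–16:50, 17:00–17:30, 17:40–18:00.
Gita ∩ Zara ∩ Viktor: 08:50–10:20, 11:30–11:40, 11:50–14:10, 15:20–16:50, 17:00–17:30, 17:40–18:00.
Windows ≥ 30 min: 08:50–10:20, 11:50–14:10, 15:20–16:50, 17:00–17:30.
Earliest such window starts at 08:50.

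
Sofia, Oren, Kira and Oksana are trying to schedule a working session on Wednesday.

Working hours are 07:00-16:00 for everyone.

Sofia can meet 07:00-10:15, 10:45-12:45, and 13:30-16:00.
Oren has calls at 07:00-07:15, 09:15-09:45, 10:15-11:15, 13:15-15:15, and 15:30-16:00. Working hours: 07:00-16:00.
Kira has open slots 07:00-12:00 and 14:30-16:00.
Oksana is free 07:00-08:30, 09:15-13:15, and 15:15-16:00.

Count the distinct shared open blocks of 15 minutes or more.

Oren free within 07:00–16:00: 07:15–09:15, 09:45–10:15, 11:15–13:15, 15:15–15:30.
Sofia ∩ Oren: 07:15–09:15, 09:45–10:15, 11:15–12:45, 15:15–15:30.
Sofia ∩ Oren ∩ Kira: 07:15–09:15, 09:45–10:15, 11:15–12:00, 15:15–15:30.
Sofia ∩ Oren ∩ Kira ∩ Oksana: 07:15–08:30, 09:45–10:15, 11:15–12:00, 15:15–15:30.
Windows ≥ 15 min: 07:15–08:30, 09:45–10:15, 11:15–12:00, 15:15–15:30.
That's 4 windows.

4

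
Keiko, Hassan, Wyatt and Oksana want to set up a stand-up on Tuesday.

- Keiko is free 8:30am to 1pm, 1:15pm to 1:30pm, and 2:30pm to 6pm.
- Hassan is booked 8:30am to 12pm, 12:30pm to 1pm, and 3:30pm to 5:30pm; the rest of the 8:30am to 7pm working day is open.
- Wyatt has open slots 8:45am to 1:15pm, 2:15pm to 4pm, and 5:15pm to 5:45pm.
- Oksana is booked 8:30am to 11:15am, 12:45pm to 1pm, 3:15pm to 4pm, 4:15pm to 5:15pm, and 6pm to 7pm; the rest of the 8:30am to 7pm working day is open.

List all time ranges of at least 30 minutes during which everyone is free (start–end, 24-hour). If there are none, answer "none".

Hassan free within 08:30–19:00: 12:00–12:30, 13:00–15:30, 17:30–19:00.
Oksana free within 08:30–19:00: 11:15–12:45, 13:00–15:15, 16:00–16:15, 17:15–18:00.
Keiko ∩ Hassan: 12:00–12:30, 13:15–13:30, 14:30–15:30, 17:30–18:00.
Keiko ∩ Hassan ∩ Wyatt: 12:00–12:30, 14:30–15:30, 17:30–17:45.
Keiko ∩ Hassan ∩ Wyatt ∩ Oksana: 12:00–12:30, 14:30–15:15, 17:30–17:45.
Windows ≥ 30 min: 12:00–12:30, 14:30–15:15.

12:00–12:30, 14:30–15:15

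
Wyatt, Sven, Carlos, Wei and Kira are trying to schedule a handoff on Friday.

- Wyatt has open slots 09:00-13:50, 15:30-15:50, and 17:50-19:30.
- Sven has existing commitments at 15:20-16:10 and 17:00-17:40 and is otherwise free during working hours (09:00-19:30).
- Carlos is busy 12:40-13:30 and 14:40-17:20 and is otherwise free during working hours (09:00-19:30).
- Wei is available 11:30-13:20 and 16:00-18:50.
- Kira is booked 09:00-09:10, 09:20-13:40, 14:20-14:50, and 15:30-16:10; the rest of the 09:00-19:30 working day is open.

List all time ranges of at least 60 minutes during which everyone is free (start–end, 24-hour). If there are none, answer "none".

Sven free within 09:00–19:30: 09:00–15:20, 16:10–17:00, 17:40–19:30.
Carlos free within 09:00–19:30: 09:00–12:40, 13:30–14:40, 17:20–19:30.
Kira free within 09:00–19:30: 09:10–09:20, 13:40–14:20, 14:50–15:30, 16:10–19:30.
Wyatt ∩ Sven: 09:00–13:50, 17:50–19:30.
Wyatt ∩ Sven ∩ Carlos: 09:00–12:40, 13:30–13:50, 17:50–19:30.
Wyatt ∩ Sven ∩ Carlos ∩ Wei: 11:30–12:40, 17:50–18:50.
Wyatt ∩ Sven ∩ Carlos ∩ Wei ∩ Kira: 17:50–18:50.
Windows ≥ 60 min: 17:50–18:50.

17:50–18:50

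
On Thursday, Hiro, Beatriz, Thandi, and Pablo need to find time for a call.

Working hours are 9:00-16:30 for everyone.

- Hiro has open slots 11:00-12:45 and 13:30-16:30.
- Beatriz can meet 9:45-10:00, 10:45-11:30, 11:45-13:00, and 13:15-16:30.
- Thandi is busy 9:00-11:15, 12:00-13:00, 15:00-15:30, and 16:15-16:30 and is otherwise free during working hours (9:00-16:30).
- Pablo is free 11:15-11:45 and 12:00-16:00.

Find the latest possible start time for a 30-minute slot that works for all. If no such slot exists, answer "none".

15:30

Thandi free within 09:00–16:30: 11:15–12:00, 13:00–15:00, 15:30–16:15.
Hiro ∩ Beatriz: 11:00–11:30, 11:45–12:45, 13:30–16:30.
Hiro ∩ Beatriz ∩ Thandi: 11:15–11:30, 11:45–12:00, 13:30–15:00, 15:30–16:15.
Hiro ∩ Beatriz ∩ Thandi ∩ Pablo: 11:15–11:30, 13:30–15:00, 15:30–16:00.
Windows ≥ 30 min: 13:30–15:00, 15:30–16:00.
Latest start in the last window 15:30–16:00 is 16:00 − 30 min = 15:30.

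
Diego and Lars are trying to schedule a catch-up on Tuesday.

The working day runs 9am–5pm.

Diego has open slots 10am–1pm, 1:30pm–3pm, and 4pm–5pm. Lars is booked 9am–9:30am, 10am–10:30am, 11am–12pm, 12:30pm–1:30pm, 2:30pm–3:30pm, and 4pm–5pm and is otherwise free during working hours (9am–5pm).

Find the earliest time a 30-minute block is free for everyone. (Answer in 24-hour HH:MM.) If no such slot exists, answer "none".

10:30

Lars free within 09:00–17:00: 09:30–10:00, 10:30–11:00, 12:00–12:30, 13:30–14:30, 15:30–16:00.
Diego ∩ Lars: 10:30–11:00, 12:00–12:30, 13:30–14:30.
Windows ≥ 30 min: 10:30–11:00, 12:00–12:30, 13:30–14:30.
Earliest such window starts at 10:30.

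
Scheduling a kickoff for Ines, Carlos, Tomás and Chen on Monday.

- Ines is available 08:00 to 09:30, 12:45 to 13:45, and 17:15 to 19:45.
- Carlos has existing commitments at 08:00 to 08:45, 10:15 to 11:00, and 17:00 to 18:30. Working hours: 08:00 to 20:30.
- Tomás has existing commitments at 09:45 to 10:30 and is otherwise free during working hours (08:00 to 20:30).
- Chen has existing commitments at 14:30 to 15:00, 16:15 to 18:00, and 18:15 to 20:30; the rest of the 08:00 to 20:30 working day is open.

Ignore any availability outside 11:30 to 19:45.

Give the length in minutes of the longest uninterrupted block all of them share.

60 minutes

Carlos free within 08:00–20:30: 08:45–10:15, 11:00–17:00, 18:30–20:30.
Tomás free within 08:00–20:30: 08:00–09:45, 10:30–20:30.
Chen free within 08:00–20:30: 08:00–14:30, 15:00–16:15, 18:00–18:15.
Ines ∩ Carlos: 08:45–09:30, 12:45–13:45, 18:30–19:45.
Ines ∩ Carlos ∩ Tomás: 08:45–09:30, 12:45–13:45, 18:30–19:45.
Ines ∩ Carlos ∩ Tomás ∩ Chen: 08:45–09:30, 12:45–13:45.
Restricted to 11:30–19:45: 12:45–13:45.
Single common window of 60 minutes.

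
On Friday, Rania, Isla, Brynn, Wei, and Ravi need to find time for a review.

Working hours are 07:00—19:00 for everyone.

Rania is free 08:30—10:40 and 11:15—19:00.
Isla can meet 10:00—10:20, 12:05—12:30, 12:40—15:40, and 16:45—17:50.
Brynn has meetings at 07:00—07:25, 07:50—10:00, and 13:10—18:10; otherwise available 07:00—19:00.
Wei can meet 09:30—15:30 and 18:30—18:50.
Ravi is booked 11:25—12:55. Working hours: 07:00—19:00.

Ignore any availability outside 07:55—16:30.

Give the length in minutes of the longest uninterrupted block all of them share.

Brynn free within 07:00–19:00: 07:25–07:50, 10:00–13:10, 18:10–19:00.
Ravi free within 07:00–19:00: 07:00–11:25, 12:55–19:00.
Rania ∩ Isla: 10:00–10:20, 12:05–12:30, 12:40–15:40, 16:45–17:50.
Rania ∩ Isla ∩ Brynn: 10:00–10:20, 12:05–12:30, 12:40–13:10.
Rania ∩ Isla ∩ Brynn ∩ Wei: 10:00–10:20, 12:05–12:30, 12:40–13:10.
Rania ∩ Isla ∩ Brynn ∩ Wei ∩ Ravi: 10:00–10:20, 12:55–13:10.
Restricted to 07:55–16:30: 10:00–10:20, 12:55–13:10.
Common window lengths: 20, 15 min; longest is 20.

20 minutes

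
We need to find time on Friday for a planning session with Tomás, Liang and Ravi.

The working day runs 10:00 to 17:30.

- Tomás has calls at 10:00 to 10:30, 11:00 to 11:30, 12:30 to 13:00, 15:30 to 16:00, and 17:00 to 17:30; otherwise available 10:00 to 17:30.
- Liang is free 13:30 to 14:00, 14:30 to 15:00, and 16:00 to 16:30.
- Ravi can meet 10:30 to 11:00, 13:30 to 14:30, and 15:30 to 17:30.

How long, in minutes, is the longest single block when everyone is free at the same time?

30 minutes

Tomás free within 10:00–17:30: 10:30–11:00, 11:30–12:30, 13:00–15:30, 16:00–17:00.
Tomás ∩ Liang: 13:30–14:00, 14:30–15:00, 16:00–16:30.
Tomás ∩ Liang ∩ Ravi: 13:30–14:00, 16:00–16:30.
Common window lengths: 30, 30 min; longest is 30.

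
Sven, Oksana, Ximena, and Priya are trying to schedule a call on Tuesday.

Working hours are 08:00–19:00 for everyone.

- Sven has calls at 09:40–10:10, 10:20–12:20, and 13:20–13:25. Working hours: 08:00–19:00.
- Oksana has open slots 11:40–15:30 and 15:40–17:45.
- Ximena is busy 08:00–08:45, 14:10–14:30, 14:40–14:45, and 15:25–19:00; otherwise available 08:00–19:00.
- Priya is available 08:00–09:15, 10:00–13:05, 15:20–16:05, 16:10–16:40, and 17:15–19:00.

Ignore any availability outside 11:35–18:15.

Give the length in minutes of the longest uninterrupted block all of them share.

Sven free within 08:00–19:00: 08:00–09:40, 10:10–10:20, 12:20–13:20, 13:25–19:00.
Ximena free within 08:00–19:00: 08:45–14:10, 14:30–14:40, 14:45–15:25.
Sven ∩ Oksana: 12:20–13:20, 13:25–15:30, 15:40–17:45.
Sven ∩ Oksana ∩ Ximena: 12:20–13:20, 13:25–14:10, 14:30–14:40, 14:45–15:25.
Sven ∩ Oksana ∩ Ximena ∩ Priya: 12:20–13:05, 15:20–15:25.
Restricted to 11:35–18:15: 12:20–13:05, 15:20–15:25.
Common window lengths: 45, 5 min; longest is 45.

45 minutes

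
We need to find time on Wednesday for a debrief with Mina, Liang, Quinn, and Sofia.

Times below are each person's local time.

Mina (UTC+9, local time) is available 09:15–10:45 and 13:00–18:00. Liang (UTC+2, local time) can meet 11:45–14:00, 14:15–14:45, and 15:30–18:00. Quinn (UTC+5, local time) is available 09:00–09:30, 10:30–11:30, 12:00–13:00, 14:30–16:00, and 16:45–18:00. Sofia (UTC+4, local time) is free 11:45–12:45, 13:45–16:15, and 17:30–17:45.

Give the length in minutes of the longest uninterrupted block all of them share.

0 minutes

Mina → UTC: 00:15–01:45, 04:00–09:00.
Liang → UTC: 09:45–12:00, 12:15–12:45, 13:30–16:00.
Quinn → UTC: 04:00–04:30, 05:30–06:30, 07:00–08:00, 09:30–11:00, 11:45–13:00.
Sofia → UTC: 07:45–08:45, 09:45–12:15, 13:30–13:45.
Mina ∩ Liang: (none).
Mina ∩ Liang ∩ Quinn: (none).
Mina ∩ Liang ∩ Quinn ∩ Sofia: (none).
No common window.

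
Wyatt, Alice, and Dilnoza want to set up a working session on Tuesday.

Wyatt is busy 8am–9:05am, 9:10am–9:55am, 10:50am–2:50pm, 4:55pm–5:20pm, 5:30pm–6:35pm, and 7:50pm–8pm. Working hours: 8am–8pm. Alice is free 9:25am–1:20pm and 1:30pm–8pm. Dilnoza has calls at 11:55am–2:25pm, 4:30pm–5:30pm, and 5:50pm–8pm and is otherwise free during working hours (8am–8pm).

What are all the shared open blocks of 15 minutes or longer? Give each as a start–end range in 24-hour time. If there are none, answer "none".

Wyatt free within 08:00–20:00: 09:05–09:10, 09:55–10:50, 14:50–16:55, 17:20–17:30, 18:35–19:50.
Dilnoza free within 08:00–20:00: 08:00–11:55, 14:25–16:30, 17:30–17:50.
Wyatt ∩ Alice: 09:55–10:50, 14:50–16:55, 17:20–17:30, 18:35–19:50.
Wyatt ∩ Alice ∩ Dilnoza: 09:55–10:50, 14:50–16:30.
Windows ≥ 15 min: 09:55–10:50, 14:50–16:30.

09:55–10:50, 14:50–16:30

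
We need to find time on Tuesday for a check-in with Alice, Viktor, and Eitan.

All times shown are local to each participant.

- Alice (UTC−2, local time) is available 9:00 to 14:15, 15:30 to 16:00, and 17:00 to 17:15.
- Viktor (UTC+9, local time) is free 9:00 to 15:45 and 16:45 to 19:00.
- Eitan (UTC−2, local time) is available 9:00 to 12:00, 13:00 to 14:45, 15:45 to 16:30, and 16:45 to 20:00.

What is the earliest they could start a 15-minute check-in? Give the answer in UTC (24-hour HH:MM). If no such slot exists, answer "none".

Alice → UTC: 11:00–16:15, 17:30–18:00, 19:00–19:15.
Viktor → UTC: 00:00–06:45, 07:45–10:00.
Eitan → UTC: 11:00–14:00, 15:00–16:45, 17:45–18:30, 18:45–22:00.
Alice ∩ Viktor: (none).
Alice ∩ Viktor ∩ Eitan: (none).
Windows ≥ 15 min: (none).

none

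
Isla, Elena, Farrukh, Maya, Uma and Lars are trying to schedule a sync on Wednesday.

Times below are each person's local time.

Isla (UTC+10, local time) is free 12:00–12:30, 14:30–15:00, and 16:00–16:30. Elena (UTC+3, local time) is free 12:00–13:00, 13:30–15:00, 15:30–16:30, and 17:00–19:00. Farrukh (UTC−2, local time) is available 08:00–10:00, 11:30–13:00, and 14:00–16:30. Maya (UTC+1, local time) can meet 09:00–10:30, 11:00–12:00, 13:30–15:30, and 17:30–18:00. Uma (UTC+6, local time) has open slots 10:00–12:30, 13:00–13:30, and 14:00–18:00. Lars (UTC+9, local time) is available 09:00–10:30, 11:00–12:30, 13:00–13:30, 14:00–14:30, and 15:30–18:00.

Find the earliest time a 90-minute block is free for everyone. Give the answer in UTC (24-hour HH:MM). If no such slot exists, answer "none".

none

Isla → UTC: 02:00–02:30, 04:30–05:00, 06:00–06:30.
Elena → UTC: 09:00–10:00, 10:30–12:00, 12:30–13:30, 14:00–16:00.
Farrukh → UTC: 10:00–12:00, 13:30–15:00, 16:00–18:30.
Maya → UTC: 08:00–09:30, 10:00–11:00, 12:30–14:30, 16:30–17:00.
Uma → UTC: 04:00–06:30, 07:00–07:30, 08:00–12:00.
Lars → UTC: 00:00–01:30, 02:00–03:30, 04:00–04:30, 05:00–05:30, 06:30–09:00.
Isla ∩ Elena: (none).
Isla ∩ Elena ∩ Farrukh: (none).
Isla ∩ Elena ∩ Farrukh ∩ Maya: (none).
Isla ∩ Elena ∩ Farrukh ∩ Maya ∩ Uma: (none).
Isla ∩ Elena ∩ Farrukh ∩ Maya ∩ Uma ∩ Lars: (none).
Windows ≥ 90 min: (none).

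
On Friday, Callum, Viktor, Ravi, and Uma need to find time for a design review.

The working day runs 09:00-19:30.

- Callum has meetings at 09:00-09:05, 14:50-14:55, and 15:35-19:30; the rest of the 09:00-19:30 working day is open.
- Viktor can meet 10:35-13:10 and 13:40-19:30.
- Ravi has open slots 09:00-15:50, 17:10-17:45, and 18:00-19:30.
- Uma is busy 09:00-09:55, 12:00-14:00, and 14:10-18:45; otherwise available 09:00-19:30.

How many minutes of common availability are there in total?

Callum free within 09:00–19:30: 09:05–14:50, 14:55–15:35.
Uma free within 09:00–19:30: 09:55–12:00, 14:00–14:10, 18:45–19:30.
Callum ∩ Viktor: 10:35–13:10, 13:40–14:50, 14:55–15:35.
Callum ∩ Viktor ∩ Ravi: 10:35–13:10, 13:40–14:50, 14:55–15:35.
Callum ∩ Viktor ∩ Ravi ∩ Uma: 10:35–12:00, 14:00–14:10.
Total common minutes: 85 + 10 = 95.

95 minutes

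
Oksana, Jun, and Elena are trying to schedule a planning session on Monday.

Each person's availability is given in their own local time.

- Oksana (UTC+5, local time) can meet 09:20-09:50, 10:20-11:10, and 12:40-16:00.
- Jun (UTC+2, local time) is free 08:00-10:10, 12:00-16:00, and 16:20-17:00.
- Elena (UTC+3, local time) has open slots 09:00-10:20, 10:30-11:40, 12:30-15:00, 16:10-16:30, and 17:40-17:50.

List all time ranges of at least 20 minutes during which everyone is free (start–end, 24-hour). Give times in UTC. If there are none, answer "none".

Oksana → UTC: 04:20–04:50, 05:20–06:10, 07:40–11:00.
Jun → UTC: 06:00–08:10, 10:00–14:00, 14:20–15:00.
Elena → UTC: 06:00–07:20, 07:30–08:40, 09:30–12:00, 13:10–13:30, 14:40–14:50.
Oksana ∩ Jun: 06:00–06:10, 07:40–08:10, 10:00–11:00.
Oksana ∩ Jun ∩ Elena: 06:00–06:10, 07:40–08:10, 10:00–11:00.
Windows ≥ 20 min: 07:40–08:10, 10:00–11:00.

07:40–08:10, 10:00–11:00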